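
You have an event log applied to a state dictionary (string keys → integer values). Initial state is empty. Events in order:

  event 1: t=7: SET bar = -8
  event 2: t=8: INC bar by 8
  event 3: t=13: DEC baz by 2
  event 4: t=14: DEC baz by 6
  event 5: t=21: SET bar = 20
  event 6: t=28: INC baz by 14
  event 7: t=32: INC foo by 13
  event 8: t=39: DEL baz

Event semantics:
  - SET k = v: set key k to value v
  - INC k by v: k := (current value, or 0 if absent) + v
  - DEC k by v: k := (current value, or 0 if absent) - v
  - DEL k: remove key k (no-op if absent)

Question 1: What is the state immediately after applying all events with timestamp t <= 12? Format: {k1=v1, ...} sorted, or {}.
Apply events with t <= 12 (2 events):
  after event 1 (t=7: SET bar = -8): {bar=-8}
  after event 2 (t=8: INC bar by 8): {bar=0}

Answer: {bar=0}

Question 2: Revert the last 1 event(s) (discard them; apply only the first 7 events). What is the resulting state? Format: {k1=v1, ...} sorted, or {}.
Answer: {bar=20, baz=6, foo=13}

Derivation:
Keep first 7 events (discard last 1):
  after event 1 (t=7: SET bar = -8): {bar=-8}
  after event 2 (t=8: INC bar by 8): {bar=0}
  after event 3 (t=13: DEC baz by 2): {bar=0, baz=-2}
  after event 4 (t=14: DEC baz by 6): {bar=0, baz=-8}
  after event 5 (t=21: SET bar = 20): {bar=20, baz=-8}
  after event 6 (t=28: INC baz by 14): {bar=20, baz=6}
  after event 7 (t=32: INC foo by 13): {bar=20, baz=6, foo=13}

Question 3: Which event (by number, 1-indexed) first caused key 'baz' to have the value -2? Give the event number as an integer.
Answer: 3

Derivation:
Looking for first event where baz becomes -2:
  event 3: baz (absent) -> -2  <-- first match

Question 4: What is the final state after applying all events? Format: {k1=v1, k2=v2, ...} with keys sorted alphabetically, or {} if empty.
Answer: {bar=20, foo=13}

Derivation:
  after event 1 (t=7: SET bar = -8): {bar=-8}
  after event 2 (t=8: INC bar by 8): {bar=0}
  after event 3 (t=13: DEC baz by 2): {bar=0, baz=-2}
  after event 4 (t=14: DEC baz by 6): {bar=0, baz=-8}
  after event 5 (t=21: SET bar = 20): {bar=20, baz=-8}
  after event 6 (t=28: INC baz by 14): {bar=20, baz=6}
  after event 7 (t=32: INC foo by 13): {bar=20, baz=6, foo=13}
  after event 8 (t=39: DEL baz): {bar=20, foo=13}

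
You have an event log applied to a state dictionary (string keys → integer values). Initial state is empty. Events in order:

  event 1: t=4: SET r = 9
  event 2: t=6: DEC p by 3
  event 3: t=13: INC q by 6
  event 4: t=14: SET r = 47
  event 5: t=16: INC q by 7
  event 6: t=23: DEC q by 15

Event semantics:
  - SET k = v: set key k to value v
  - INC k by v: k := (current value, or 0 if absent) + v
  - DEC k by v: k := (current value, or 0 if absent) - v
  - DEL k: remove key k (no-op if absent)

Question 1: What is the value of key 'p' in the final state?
Answer: -3

Derivation:
Track key 'p' through all 6 events:
  event 1 (t=4: SET r = 9): p unchanged
  event 2 (t=6: DEC p by 3): p (absent) -> -3
  event 3 (t=13: INC q by 6): p unchanged
  event 4 (t=14: SET r = 47): p unchanged
  event 5 (t=16: INC q by 7): p unchanged
  event 6 (t=23: DEC q by 15): p unchanged
Final: p = -3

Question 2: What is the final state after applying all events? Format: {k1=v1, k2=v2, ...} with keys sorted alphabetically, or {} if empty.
Answer: {p=-3, q=-2, r=47}

Derivation:
  after event 1 (t=4: SET r = 9): {r=9}
  after event 2 (t=6: DEC p by 3): {p=-3, r=9}
  after event 3 (t=13: INC q by 6): {p=-3, q=6, r=9}
  after event 4 (t=14: SET r = 47): {p=-3, q=6, r=47}
  after event 5 (t=16: INC q by 7): {p=-3, q=13, r=47}
  after event 6 (t=23: DEC q by 15): {p=-3, q=-2, r=47}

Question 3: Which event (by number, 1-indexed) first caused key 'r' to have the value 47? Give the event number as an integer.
Answer: 4

Derivation:
Looking for first event where r becomes 47:
  event 1: r = 9
  event 2: r = 9
  event 3: r = 9
  event 4: r 9 -> 47  <-- first match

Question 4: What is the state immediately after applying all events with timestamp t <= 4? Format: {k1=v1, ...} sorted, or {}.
Apply events with t <= 4 (1 events):
  after event 1 (t=4: SET r = 9): {r=9}

Answer: {r=9}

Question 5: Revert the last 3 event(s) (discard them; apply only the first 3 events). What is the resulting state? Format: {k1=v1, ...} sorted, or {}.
Keep first 3 events (discard last 3):
  after event 1 (t=4: SET r = 9): {r=9}
  after event 2 (t=6: DEC p by 3): {p=-3, r=9}
  after event 3 (t=13: INC q by 6): {p=-3, q=6, r=9}

Answer: {p=-3, q=6, r=9}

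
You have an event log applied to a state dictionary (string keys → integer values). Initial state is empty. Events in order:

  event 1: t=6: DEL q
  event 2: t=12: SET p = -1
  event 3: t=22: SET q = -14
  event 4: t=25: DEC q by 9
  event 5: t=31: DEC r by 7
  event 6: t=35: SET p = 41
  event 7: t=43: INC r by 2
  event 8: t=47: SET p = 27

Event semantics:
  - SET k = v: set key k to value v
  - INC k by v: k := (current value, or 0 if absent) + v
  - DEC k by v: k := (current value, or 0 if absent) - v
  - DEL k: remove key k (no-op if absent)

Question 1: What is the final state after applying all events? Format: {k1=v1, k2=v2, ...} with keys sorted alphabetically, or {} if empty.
Answer: {p=27, q=-23, r=-5}

Derivation:
  after event 1 (t=6: DEL q): {}
  after event 2 (t=12: SET p = -1): {p=-1}
  after event 3 (t=22: SET q = -14): {p=-1, q=-14}
  after event 4 (t=25: DEC q by 9): {p=-1, q=-23}
  after event 5 (t=31: DEC r by 7): {p=-1, q=-23, r=-7}
  after event 6 (t=35: SET p = 41): {p=41, q=-23, r=-7}
  after event 7 (t=43: INC r by 2): {p=41, q=-23, r=-5}
  after event 8 (t=47: SET p = 27): {p=27, q=-23, r=-5}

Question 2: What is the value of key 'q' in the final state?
Track key 'q' through all 8 events:
  event 1 (t=6: DEL q): q (absent) -> (absent)
  event 2 (t=12: SET p = -1): q unchanged
  event 3 (t=22: SET q = -14): q (absent) -> -14
  event 4 (t=25: DEC q by 9): q -14 -> -23
  event 5 (t=31: DEC r by 7): q unchanged
  event 6 (t=35: SET p = 41): q unchanged
  event 7 (t=43: INC r by 2): q unchanged
  event 8 (t=47: SET p = 27): q unchanged
Final: q = -23

Answer: -23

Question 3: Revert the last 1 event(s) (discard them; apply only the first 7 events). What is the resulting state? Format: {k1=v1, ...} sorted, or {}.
Keep first 7 events (discard last 1):
  after event 1 (t=6: DEL q): {}
  after event 2 (t=12: SET p = -1): {p=-1}
  after event 3 (t=22: SET q = -14): {p=-1, q=-14}
  after event 4 (t=25: DEC q by 9): {p=-1, q=-23}
  after event 5 (t=31: DEC r by 7): {p=-1, q=-23, r=-7}
  after event 6 (t=35: SET p = 41): {p=41, q=-23, r=-7}
  after event 7 (t=43: INC r by 2): {p=41, q=-23, r=-5}

Answer: {p=41, q=-23, r=-5}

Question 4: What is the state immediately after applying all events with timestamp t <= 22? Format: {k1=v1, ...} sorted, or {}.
Answer: {p=-1, q=-14}

Derivation:
Apply events with t <= 22 (3 events):
  after event 1 (t=6: DEL q): {}
  after event 2 (t=12: SET p = -1): {p=-1}
  after event 3 (t=22: SET q = -14): {p=-1, q=-14}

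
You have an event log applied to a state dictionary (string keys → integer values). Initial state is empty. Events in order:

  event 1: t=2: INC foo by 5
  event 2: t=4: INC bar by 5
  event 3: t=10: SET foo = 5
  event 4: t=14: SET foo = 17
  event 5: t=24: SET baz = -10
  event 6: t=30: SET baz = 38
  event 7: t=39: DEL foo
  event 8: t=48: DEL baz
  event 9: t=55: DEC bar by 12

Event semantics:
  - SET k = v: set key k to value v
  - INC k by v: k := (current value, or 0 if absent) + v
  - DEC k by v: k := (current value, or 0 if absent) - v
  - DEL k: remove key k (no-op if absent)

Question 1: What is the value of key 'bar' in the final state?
Answer: -7

Derivation:
Track key 'bar' through all 9 events:
  event 1 (t=2: INC foo by 5): bar unchanged
  event 2 (t=4: INC bar by 5): bar (absent) -> 5
  event 3 (t=10: SET foo = 5): bar unchanged
  event 4 (t=14: SET foo = 17): bar unchanged
  event 5 (t=24: SET baz = -10): bar unchanged
  event 6 (t=30: SET baz = 38): bar unchanged
  event 7 (t=39: DEL foo): bar unchanged
  event 8 (t=48: DEL baz): bar unchanged
  event 9 (t=55: DEC bar by 12): bar 5 -> -7
Final: bar = -7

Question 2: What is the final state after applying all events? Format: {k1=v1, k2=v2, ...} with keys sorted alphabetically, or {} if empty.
Answer: {bar=-7}

Derivation:
  after event 1 (t=2: INC foo by 5): {foo=5}
  after event 2 (t=4: INC bar by 5): {bar=5, foo=5}
  after event 3 (t=10: SET foo = 5): {bar=5, foo=5}
  after event 4 (t=14: SET foo = 17): {bar=5, foo=17}
  after event 5 (t=24: SET baz = -10): {bar=5, baz=-10, foo=17}
  after event 6 (t=30: SET baz = 38): {bar=5, baz=38, foo=17}
  after event 7 (t=39: DEL foo): {bar=5, baz=38}
  after event 8 (t=48: DEL baz): {bar=5}
  after event 9 (t=55: DEC bar by 12): {bar=-7}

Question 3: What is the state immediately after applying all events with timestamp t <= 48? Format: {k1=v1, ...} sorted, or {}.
Answer: {bar=5}

Derivation:
Apply events with t <= 48 (8 events):
  after event 1 (t=2: INC foo by 5): {foo=5}
  after event 2 (t=4: INC bar by 5): {bar=5, foo=5}
  after event 3 (t=10: SET foo = 5): {bar=5, foo=5}
  after event 4 (t=14: SET foo = 17): {bar=5, foo=17}
  after event 5 (t=24: SET baz = -10): {bar=5, baz=-10, foo=17}
  after event 6 (t=30: SET baz = 38): {bar=5, baz=38, foo=17}
  after event 7 (t=39: DEL foo): {bar=5, baz=38}
  after event 8 (t=48: DEL baz): {bar=5}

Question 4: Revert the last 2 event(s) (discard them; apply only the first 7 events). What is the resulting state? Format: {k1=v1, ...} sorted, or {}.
Keep first 7 events (discard last 2):
  after event 1 (t=2: INC foo by 5): {foo=5}
  after event 2 (t=4: INC bar by 5): {bar=5, foo=5}
  after event 3 (t=10: SET foo = 5): {bar=5, foo=5}
  after event 4 (t=14: SET foo = 17): {bar=5, foo=17}
  after event 5 (t=24: SET baz = -10): {bar=5, baz=-10, foo=17}
  after event 6 (t=30: SET baz = 38): {bar=5, baz=38, foo=17}
  after event 7 (t=39: DEL foo): {bar=5, baz=38}

Answer: {bar=5, baz=38}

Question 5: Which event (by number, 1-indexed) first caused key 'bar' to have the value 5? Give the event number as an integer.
Looking for first event where bar becomes 5:
  event 2: bar (absent) -> 5  <-- first match

Answer: 2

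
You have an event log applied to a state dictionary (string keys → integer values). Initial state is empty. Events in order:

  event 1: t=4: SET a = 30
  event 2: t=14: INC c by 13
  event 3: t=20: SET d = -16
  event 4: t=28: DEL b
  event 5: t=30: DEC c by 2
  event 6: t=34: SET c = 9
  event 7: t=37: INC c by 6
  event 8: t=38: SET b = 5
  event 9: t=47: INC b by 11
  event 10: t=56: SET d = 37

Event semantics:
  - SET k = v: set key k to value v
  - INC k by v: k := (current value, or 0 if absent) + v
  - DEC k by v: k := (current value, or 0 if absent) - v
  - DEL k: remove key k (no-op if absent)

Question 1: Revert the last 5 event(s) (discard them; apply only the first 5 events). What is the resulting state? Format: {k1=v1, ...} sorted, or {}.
Keep first 5 events (discard last 5):
  after event 1 (t=4: SET a = 30): {a=30}
  after event 2 (t=14: INC c by 13): {a=30, c=13}
  after event 3 (t=20: SET d = -16): {a=30, c=13, d=-16}
  after event 4 (t=28: DEL b): {a=30, c=13, d=-16}
  after event 5 (t=30: DEC c by 2): {a=30, c=11, d=-16}

Answer: {a=30, c=11, d=-16}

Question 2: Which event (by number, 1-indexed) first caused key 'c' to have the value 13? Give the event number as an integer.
Looking for first event where c becomes 13:
  event 2: c (absent) -> 13  <-- first match

Answer: 2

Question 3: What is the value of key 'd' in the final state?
Answer: 37

Derivation:
Track key 'd' through all 10 events:
  event 1 (t=4: SET a = 30): d unchanged
  event 2 (t=14: INC c by 13): d unchanged
  event 3 (t=20: SET d = -16): d (absent) -> -16
  event 4 (t=28: DEL b): d unchanged
  event 5 (t=30: DEC c by 2): d unchanged
  event 6 (t=34: SET c = 9): d unchanged
  event 7 (t=37: INC c by 6): d unchanged
  event 8 (t=38: SET b = 5): d unchanged
  event 9 (t=47: INC b by 11): d unchanged
  event 10 (t=56: SET d = 37): d -16 -> 37
Final: d = 37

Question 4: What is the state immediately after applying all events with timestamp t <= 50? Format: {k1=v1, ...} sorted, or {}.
Apply events with t <= 50 (9 events):
  after event 1 (t=4: SET a = 30): {a=30}
  after event 2 (t=14: INC c by 13): {a=30, c=13}
  after event 3 (t=20: SET d = -16): {a=30, c=13, d=-16}
  after event 4 (t=28: DEL b): {a=30, c=13, d=-16}
  after event 5 (t=30: DEC c by 2): {a=30, c=11, d=-16}
  after event 6 (t=34: SET c = 9): {a=30, c=9, d=-16}
  after event 7 (t=37: INC c by 6): {a=30, c=15, d=-16}
  after event 8 (t=38: SET b = 5): {a=30, b=5, c=15, d=-16}
  after event 9 (t=47: INC b by 11): {a=30, b=16, c=15, d=-16}

Answer: {a=30, b=16, c=15, d=-16}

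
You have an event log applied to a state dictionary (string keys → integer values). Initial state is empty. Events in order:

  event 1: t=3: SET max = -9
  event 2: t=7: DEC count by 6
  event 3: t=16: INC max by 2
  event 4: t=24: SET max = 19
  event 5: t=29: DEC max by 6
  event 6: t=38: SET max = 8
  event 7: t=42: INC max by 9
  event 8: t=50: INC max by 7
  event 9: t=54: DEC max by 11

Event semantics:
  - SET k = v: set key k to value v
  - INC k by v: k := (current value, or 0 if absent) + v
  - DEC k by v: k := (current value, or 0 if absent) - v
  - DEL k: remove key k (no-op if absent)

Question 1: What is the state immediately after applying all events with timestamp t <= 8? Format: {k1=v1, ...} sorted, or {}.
Answer: {count=-6, max=-9}

Derivation:
Apply events with t <= 8 (2 events):
  after event 1 (t=3: SET max = -9): {max=-9}
  after event 2 (t=7: DEC count by 6): {count=-6, max=-9}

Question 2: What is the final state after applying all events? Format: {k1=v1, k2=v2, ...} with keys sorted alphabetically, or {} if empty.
Answer: {count=-6, max=13}

Derivation:
  after event 1 (t=3: SET max = -9): {max=-9}
  after event 2 (t=7: DEC count by 6): {count=-6, max=-9}
  after event 3 (t=16: INC max by 2): {count=-6, max=-7}
  after event 4 (t=24: SET max = 19): {count=-6, max=19}
  after event 5 (t=29: DEC max by 6): {count=-6, max=13}
  after event 6 (t=38: SET max = 8): {count=-6, max=8}
  after event 7 (t=42: INC max by 9): {count=-6, max=17}
  after event 8 (t=50: INC max by 7): {count=-6, max=24}
  after event 9 (t=54: DEC max by 11): {count=-6, max=13}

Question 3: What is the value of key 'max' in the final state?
Answer: 13

Derivation:
Track key 'max' through all 9 events:
  event 1 (t=3: SET max = -9): max (absent) -> -9
  event 2 (t=7: DEC count by 6): max unchanged
  event 3 (t=16: INC max by 2): max -9 -> -7
  event 4 (t=24: SET max = 19): max -7 -> 19
  event 5 (t=29: DEC max by 6): max 19 -> 13
  event 6 (t=38: SET max = 8): max 13 -> 8
  event 7 (t=42: INC max by 9): max 8 -> 17
  event 8 (t=50: INC max by 7): max 17 -> 24
  event 9 (t=54: DEC max by 11): max 24 -> 13
Final: max = 13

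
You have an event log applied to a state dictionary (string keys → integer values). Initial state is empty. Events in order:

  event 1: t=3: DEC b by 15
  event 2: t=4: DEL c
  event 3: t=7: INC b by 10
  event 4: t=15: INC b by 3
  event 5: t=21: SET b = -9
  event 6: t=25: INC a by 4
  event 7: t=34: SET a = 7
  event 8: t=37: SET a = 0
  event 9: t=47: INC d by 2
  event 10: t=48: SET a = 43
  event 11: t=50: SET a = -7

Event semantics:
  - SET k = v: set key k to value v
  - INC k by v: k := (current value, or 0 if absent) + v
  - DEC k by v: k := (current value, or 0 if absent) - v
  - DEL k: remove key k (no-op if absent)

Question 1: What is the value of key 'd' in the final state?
Answer: 2

Derivation:
Track key 'd' through all 11 events:
  event 1 (t=3: DEC b by 15): d unchanged
  event 2 (t=4: DEL c): d unchanged
  event 3 (t=7: INC b by 10): d unchanged
  event 4 (t=15: INC b by 3): d unchanged
  event 5 (t=21: SET b = -9): d unchanged
  event 6 (t=25: INC a by 4): d unchanged
  event 7 (t=34: SET a = 7): d unchanged
  event 8 (t=37: SET a = 0): d unchanged
  event 9 (t=47: INC d by 2): d (absent) -> 2
  event 10 (t=48: SET a = 43): d unchanged
  event 11 (t=50: SET a = -7): d unchanged
Final: d = 2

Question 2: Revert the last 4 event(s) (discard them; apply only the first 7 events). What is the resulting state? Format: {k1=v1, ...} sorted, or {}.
Keep first 7 events (discard last 4):
  after event 1 (t=3: DEC b by 15): {b=-15}
  after event 2 (t=4: DEL c): {b=-15}
  after event 3 (t=7: INC b by 10): {b=-5}
  after event 4 (t=15: INC b by 3): {b=-2}
  after event 5 (t=21: SET b = -9): {b=-9}
  after event 6 (t=25: INC a by 4): {a=4, b=-9}
  after event 7 (t=34: SET a = 7): {a=7, b=-9}

Answer: {a=7, b=-9}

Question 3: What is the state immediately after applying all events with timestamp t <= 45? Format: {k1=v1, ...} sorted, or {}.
Apply events with t <= 45 (8 events):
  after event 1 (t=3: DEC b by 15): {b=-15}
  after event 2 (t=4: DEL c): {b=-15}
  after event 3 (t=7: INC b by 10): {b=-5}
  after event 4 (t=15: INC b by 3): {b=-2}
  after event 5 (t=21: SET b = -9): {b=-9}
  after event 6 (t=25: INC a by 4): {a=4, b=-9}
  after event 7 (t=34: SET a = 7): {a=7, b=-9}
  after event 8 (t=37: SET a = 0): {a=0, b=-9}

Answer: {a=0, b=-9}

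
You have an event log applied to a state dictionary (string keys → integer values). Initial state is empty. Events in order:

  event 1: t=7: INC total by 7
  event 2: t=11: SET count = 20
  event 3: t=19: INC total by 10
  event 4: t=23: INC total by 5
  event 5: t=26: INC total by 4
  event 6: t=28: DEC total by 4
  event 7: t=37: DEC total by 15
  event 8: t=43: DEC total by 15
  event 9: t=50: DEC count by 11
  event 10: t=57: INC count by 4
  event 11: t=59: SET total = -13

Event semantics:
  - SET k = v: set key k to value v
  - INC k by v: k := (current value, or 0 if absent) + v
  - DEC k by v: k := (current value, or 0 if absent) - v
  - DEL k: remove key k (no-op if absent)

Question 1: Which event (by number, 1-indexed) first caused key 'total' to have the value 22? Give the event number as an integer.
Looking for first event where total becomes 22:
  event 1: total = 7
  event 2: total = 7
  event 3: total = 17
  event 4: total 17 -> 22  <-- first match

Answer: 4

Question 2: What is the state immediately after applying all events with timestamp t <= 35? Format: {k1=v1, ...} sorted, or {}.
Answer: {count=20, total=22}

Derivation:
Apply events with t <= 35 (6 events):
  after event 1 (t=7: INC total by 7): {total=7}
  after event 2 (t=11: SET count = 20): {count=20, total=7}
  after event 3 (t=19: INC total by 10): {count=20, total=17}
  after event 4 (t=23: INC total by 5): {count=20, total=22}
  after event 5 (t=26: INC total by 4): {count=20, total=26}
  after event 6 (t=28: DEC total by 4): {count=20, total=22}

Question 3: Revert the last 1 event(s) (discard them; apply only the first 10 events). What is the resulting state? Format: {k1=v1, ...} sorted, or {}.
Answer: {count=13, total=-8}

Derivation:
Keep first 10 events (discard last 1):
  after event 1 (t=7: INC total by 7): {total=7}
  after event 2 (t=11: SET count = 20): {count=20, total=7}
  after event 3 (t=19: INC total by 10): {count=20, total=17}
  after event 4 (t=23: INC total by 5): {count=20, total=22}
  after event 5 (t=26: INC total by 4): {count=20, total=26}
  after event 6 (t=28: DEC total by 4): {count=20, total=22}
  after event 7 (t=37: DEC total by 15): {count=20, total=7}
  after event 8 (t=43: DEC total by 15): {count=20, total=-8}
  after event 9 (t=50: DEC count by 11): {count=9, total=-8}
  after event 10 (t=57: INC count by 4): {count=13, total=-8}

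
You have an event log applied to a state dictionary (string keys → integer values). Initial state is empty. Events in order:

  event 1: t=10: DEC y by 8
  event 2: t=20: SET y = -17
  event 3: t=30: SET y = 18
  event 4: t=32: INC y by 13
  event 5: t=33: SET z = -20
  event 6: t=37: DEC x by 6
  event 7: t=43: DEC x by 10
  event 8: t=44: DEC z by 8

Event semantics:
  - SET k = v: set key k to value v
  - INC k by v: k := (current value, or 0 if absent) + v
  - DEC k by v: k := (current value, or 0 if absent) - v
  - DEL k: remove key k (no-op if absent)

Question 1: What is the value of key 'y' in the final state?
Track key 'y' through all 8 events:
  event 1 (t=10: DEC y by 8): y (absent) -> -8
  event 2 (t=20: SET y = -17): y -8 -> -17
  event 3 (t=30: SET y = 18): y -17 -> 18
  event 4 (t=32: INC y by 13): y 18 -> 31
  event 5 (t=33: SET z = -20): y unchanged
  event 6 (t=37: DEC x by 6): y unchanged
  event 7 (t=43: DEC x by 10): y unchanged
  event 8 (t=44: DEC z by 8): y unchanged
Final: y = 31

Answer: 31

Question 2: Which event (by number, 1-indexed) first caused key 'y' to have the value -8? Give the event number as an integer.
Looking for first event where y becomes -8:
  event 1: y (absent) -> -8  <-- first match

Answer: 1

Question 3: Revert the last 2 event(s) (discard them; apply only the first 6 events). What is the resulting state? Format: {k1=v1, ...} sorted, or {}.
Answer: {x=-6, y=31, z=-20}

Derivation:
Keep first 6 events (discard last 2):
  after event 1 (t=10: DEC y by 8): {y=-8}
  after event 2 (t=20: SET y = -17): {y=-17}
  after event 3 (t=30: SET y = 18): {y=18}
  after event 4 (t=32: INC y by 13): {y=31}
  after event 5 (t=33: SET z = -20): {y=31, z=-20}
  after event 6 (t=37: DEC x by 6): {x=-6, y=31, z=-20}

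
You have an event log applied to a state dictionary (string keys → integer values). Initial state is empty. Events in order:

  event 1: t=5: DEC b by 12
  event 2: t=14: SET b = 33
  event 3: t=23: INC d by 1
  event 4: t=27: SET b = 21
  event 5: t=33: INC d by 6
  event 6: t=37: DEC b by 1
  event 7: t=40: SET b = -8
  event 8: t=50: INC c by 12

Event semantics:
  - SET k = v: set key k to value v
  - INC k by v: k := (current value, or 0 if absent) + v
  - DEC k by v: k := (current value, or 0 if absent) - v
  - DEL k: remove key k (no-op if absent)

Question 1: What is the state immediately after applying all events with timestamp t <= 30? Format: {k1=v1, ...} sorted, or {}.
Answer: {b=21, d=1}

Derivation:
Apply events with t <= 30 (4 events):
  after event 1 (t=5: DEC b by 12): {b=-12}
  after event 2 (t=14: SET b = 33): {b=33}
  after event 3 (t=23: INC d by 1): {b=33, d=1}
  after event 4 (t=27: SET b = 21): {b=21, d=1}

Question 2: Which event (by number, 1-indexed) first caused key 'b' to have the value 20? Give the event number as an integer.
Answer: 6

Derivation:
Looking for first event where b becomes 20:
  event 1: b = -12
  event 2: b = 33
  event 3: b = 33
  event 4: b = 21
  event 5: b = 21
  event 6: b 21 -> 20  <-- first match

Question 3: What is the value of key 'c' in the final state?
Track key 'c' through all 8 events:
  event 1 (t=5: DEC b by 12): c unchanged
  event 2 (t=14: SET b = 33): c unchanged
  event 3 (t=23: INC d by 1): c unchanged
  event 4 (t=27: SET b = 21): c unchanged
  event 5 (t=33: INC d by 6): c unchanged
  event 6 (t=37: DEC b by 1): c unchanged
  event 7 (t=40: SET b = -8): c unchanged
  event 8 (t=50: INC c by 12): c (absent) -> 12
Final: c = 12

Answer: 12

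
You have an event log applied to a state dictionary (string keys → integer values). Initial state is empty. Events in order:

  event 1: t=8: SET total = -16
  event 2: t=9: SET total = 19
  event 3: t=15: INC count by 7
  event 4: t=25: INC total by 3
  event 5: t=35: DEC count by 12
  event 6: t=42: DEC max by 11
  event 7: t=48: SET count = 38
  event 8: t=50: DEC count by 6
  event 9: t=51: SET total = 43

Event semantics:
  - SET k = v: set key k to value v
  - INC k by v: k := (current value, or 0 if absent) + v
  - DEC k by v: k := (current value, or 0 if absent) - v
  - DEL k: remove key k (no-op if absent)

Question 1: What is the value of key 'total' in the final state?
Track key 'total' through all 9 events:
  event 1 (t=8: SET total = -16): total (absent) -> -16
  event 2 (t=9: SET total = 19): total -16 -> 19
  event 3 (t=15: INC count by 7): total unchanged
  event 4 (t=25: INC total by 3): total 19 -> 22
  event 5 (t=35: DEC count by 12): total unchanged
  event 6 (t=42: DEC max by 11): total unchanged
  event 7 (t=48: SET count = 38): total unchanged
  event 8 (t=50: DEC count by 6): total unchanged
  event 9 (t=51: SET total = 43): total 22 -> 43
Final: total = 43

Answer: 43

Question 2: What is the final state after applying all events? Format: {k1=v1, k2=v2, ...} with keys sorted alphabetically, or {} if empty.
Answer: {count=32, max=-11, total=43}

Derivation:
  after event 1 (t=8: SET total = -16): {total=-16}
  after event 2 (t=9: SET total = 19): {total=19}
  after event 3 (t=15: INC count by 7): {count=7, total=19}
  after event 4 (t=25: INC total by 3): {count=7, total=22}
  after event 5 (t=35: DEC count by 12): {count=-5, total=22}
  after event 6 (t=42: DEC max by 11): {count=-5, max=-11, total=22}
  after event 7 (t=48: SET count = 38): {count=38, max=-11, total=22}
  after event 8 (t=50: DEC count by 6): {count=32, max=-11, total=22}
  after event 9 (t=51: SET total = 43): {count=32, max=-11, total=43}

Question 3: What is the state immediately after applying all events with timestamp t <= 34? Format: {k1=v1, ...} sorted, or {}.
Answer: {count=7, total=22}

Derivation:
Apply events with t <= 34 (4 events):
  after event 1 (t=8: SET total = -16): {total=-16}
  after event 2 (t=9: SET total = 19): {total=19}
  after event 3 (t=15: INC count by 7): {count=7, total=19}
  after event 4 (t=25: INC total by 3): {count=7, total=22}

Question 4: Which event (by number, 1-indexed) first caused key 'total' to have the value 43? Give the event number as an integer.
Answer: 9

Derivation:
Looking for first event where total becomes 43:
  event 1: total = -16
  event 2: total = 19
  event 3: total = 19
  event 4: total = 22
  event 5: total = 22
  event 6: total = 22
  event 7: total = 22
  event 8: total = 22
  event 9: total 22 -> 43  <-- first match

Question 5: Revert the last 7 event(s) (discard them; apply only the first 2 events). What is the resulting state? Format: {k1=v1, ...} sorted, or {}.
Answer: {total=19}

Derivation:
Keep first 2 events (discard last 7):
  after event 1 (t=8: SET total = -16): {total=-16}
  after event 2 (t=9: SET total = 19): {total=19}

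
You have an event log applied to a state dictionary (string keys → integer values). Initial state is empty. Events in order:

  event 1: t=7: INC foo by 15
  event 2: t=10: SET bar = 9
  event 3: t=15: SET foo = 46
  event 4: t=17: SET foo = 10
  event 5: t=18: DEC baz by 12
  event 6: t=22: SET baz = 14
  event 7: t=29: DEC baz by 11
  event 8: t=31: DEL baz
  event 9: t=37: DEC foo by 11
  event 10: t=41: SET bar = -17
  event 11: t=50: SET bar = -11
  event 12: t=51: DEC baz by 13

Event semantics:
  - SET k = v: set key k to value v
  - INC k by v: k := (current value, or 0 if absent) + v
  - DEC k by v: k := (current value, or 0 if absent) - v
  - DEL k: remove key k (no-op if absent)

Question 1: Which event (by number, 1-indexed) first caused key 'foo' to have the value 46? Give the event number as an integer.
Looking for first event where foo becomes 46:
  event 1: foo = 15
  event 2: foo = 15
  event 3: foo 15 -> 46  <-- first match

Answer: 3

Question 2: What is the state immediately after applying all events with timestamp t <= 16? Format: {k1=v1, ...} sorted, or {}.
Answer: {bar=9, foo=46}

Derivation:
Apply events with t <= 16 (3 events):
  after event 1 (t=7: INC foo by 15): {foo=15}
  after event 2 (t=10: SET bar = 9): {bar=9, foo=15}
  after event 3 (t=15: SET foo = 46): {bar=9, foo=46}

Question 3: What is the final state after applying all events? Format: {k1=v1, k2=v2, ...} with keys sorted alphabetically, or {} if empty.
Answer: {bar=-11, baz=-13, foo=-1}

Derivation:
  after event 1 (t=7: INC foo by 15): {foo=15}
  after event 2 (t=10: SET bar = 9): {bar=9, foo=15}
  after event 3 (t=15: SET foo = 46): {bar=9, foo=46}
  after event 4 (t=17: SET foo = 10): {bar=9, foo=10}
  after event 5 (t=18: DEC baz by 12): {bar=9, baz=-12, foo=10}
  after event 6 (t=22: SET baz = 14): {bar=9, baz=14, foo=10}
  after event 7 (t=29: DEC baz by 11): {bar=9, baz=3, foo=10}
  after event 8 (t=31: DEL baz): {bar=9, foo=10}
  after event 9 (t=37: DEC foo by 11): {bar=9, foo=-1}
  after event 10 (t=41: SET bar = -17): {bar=-17, foo=-1}
  after event 11 (t=50: SET bar = -11): {bar=-11, foo=-1}
  after event 12 (t=51: DEC baz by 13): {bar=-11, baz=-13, foo=-1}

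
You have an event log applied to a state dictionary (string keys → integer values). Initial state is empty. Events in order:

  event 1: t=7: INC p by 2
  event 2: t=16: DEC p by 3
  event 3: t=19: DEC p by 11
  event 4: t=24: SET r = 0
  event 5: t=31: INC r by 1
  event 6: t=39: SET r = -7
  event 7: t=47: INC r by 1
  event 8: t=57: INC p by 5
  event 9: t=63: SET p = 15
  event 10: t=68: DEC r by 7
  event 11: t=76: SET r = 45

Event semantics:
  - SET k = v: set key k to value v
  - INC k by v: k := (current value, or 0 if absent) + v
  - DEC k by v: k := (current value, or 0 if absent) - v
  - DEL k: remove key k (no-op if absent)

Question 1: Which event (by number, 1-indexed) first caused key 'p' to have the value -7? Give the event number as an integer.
Answer: 8

Derivation:
Looking for first event where p becomes -7:
  event 1: p = 2
  event 2: p = -1
  event 3: p = -12
  event 4: p = -12
  event 5: p = -12
  event 6: p = -12
  event 7: p = -12
  event 8: p -12 -> -7  <-- first match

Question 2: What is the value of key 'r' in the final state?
Answer: 45

Derivation:
Track key 'r' through all 11 events:
  event 1 (t=7: INC p by 2): r unchanged
  event 2 (t=16: DEC p by 3): r unchanged
  event 3 (t=19: DEC p by 11): r unchanged
  event 4 (t=24: SET r = 0): r (absent) -> 0
  event 5 (t=31: INC r by 1): r 0 -> 1
  event 6 (t=39: SET r = -7): r 1 -> -7
  event 7 (t=47: INC r by 1): r -7 -> -6
  event 8 (t=57: INC p by 5): r unchanged
  event 9 (t=63: SET p = 15): r unchanged
  event 10 (t=68: DEC r by 7): r -6 -> -13
  event 11 (t=76: SET r = 45): r -13 -> 45
Final: r = 45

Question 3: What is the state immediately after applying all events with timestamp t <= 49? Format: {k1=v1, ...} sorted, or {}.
Answer: {p=-12, r=-6}

Derivation:
Apply events with t <= 49 (7 events):
  after event 1 (t=7: INC p by 2): {p=2}
  after event 2 (t=16: DEC p by 3): {p=-1}
  after event 3 (t=19: DEC p by 11): {p=-12}
  after event 4 (t=24: SET r = 0): {p=-12, r=0}
  after event 5 (t=31: INC r by 1): {p=-12, r=1}
  after event 6 (t=39: SET r = -7): {p=-12, r=-7}
  after event 7 (t=47: INC r by 1): {p=-12, r=-6}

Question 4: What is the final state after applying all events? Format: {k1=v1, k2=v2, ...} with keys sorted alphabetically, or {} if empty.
  after event 1 (t=7: INC p by 2): {p=2}
  after event 2 (t=16: DEC p by 3): {p=-1}
  after event 3 (t=19: DEC p by 11): {p=-12}
  after event 4 (t=24: SET r = 0): {p=-12, r=0}
  after event 5 (t=31: INC r by 1): {p=-12, r=1}
  after event 6 (t=39: SET r = -7): {p=-12, r=-7}
  after event 7 (t=47: INC r by 1): {p=-12, r=-6}
  after event 8 (t=57: INC p by 5): {p=-7, r=-6}
  after event 9 (t=63: SET p = 15): {p=15, r=-6}
  after event 10 (t=68: DEC r by 7): {p=15, r=-13}
  after event 11 (t=76: SET r = 45): {p=15, r=45}

Answer: {p=15, r=45}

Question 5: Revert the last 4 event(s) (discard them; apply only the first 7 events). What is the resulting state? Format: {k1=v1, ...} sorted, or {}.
Answer: {p=-12, r=-6}

Derivation:
Keep first 7 events (discard last 4):
  after event 1 (t=7: INC p by 2): {p=2}
  after event 2 (t=16: DEC p by 3): {p=-1}
  after event 3 (t=19: DEC p by 11): {p=-12}
  after event 4 (t=24: SET r = 0): {p=-12, r=0}
  after event 5 (t=31: INC r by 1): {p=-12, r=1}
  after event 6 (t=39: SET r = -7): {p=-12, r=-7}
  after event 7 (t=47: INC r by 1): {p=-12, r=-6}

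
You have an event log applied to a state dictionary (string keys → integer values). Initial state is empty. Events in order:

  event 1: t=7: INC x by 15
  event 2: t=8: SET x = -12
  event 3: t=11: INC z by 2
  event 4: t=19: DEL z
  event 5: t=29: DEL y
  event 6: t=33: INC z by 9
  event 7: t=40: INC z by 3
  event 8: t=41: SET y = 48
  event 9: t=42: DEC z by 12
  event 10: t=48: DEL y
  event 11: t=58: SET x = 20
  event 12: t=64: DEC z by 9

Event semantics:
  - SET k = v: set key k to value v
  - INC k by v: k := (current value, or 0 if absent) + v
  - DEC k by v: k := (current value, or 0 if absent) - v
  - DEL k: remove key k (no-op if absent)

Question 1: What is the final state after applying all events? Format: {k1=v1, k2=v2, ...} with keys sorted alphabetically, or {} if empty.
Answer: {x=20, z=-9}

Derivation:
  after event 1 (t=7: INC x by 15): {x=15}
  after event 2 (t=8: SET x = -12): {x=-12}
  after event 3 (t=11: INC z by 2): {x=-12, z=2}
  after event 4 (t=19: DEL z): {x=-12}
  after event 5 (t=29: DEL y): {x=-12}
  after event 6 (t=33: INC z by 9): {x=-12, z=9}
  after event 7 (t=40: INC z by 3): {x=-12, z=12}
  after event 8 (t=41: SET y = 48): {x=-12, y=48, z=12}
  after event 9 (t=42: DEC z by 12): {x=-12, y=48, z=0}
  after event 10 (t=48: DEL y): {x=-12, z=0}
  after event 11 (t=58: SET x = 20): {x=20, z=0}
  after event 12 (t=64: DEC z by 9): {x=20, z=-9}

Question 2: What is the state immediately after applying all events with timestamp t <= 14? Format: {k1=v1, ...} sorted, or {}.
Answer: {x=-12, z=2}

Derivation:
Apply events with t <= 14 (3 events):
  after event 1 (t=7: INC x by 15): {x=15}
  after event 2 (t=8: SET x = -12): {x=-12}
  after event 3 (t=11: INC z by 2): {x=-12, z=2}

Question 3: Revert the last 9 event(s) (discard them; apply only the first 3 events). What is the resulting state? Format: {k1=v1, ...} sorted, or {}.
Keep first 3 events (discard last 9):
  after event 1 (t=7: INC x by 15): {x=15}
  after event 2 (t=8: SET x = -12): {x=-12}
  after event 3 (t=11: INC z by 2): {x=-12, z=2}

Answer: {x=-12, z=2}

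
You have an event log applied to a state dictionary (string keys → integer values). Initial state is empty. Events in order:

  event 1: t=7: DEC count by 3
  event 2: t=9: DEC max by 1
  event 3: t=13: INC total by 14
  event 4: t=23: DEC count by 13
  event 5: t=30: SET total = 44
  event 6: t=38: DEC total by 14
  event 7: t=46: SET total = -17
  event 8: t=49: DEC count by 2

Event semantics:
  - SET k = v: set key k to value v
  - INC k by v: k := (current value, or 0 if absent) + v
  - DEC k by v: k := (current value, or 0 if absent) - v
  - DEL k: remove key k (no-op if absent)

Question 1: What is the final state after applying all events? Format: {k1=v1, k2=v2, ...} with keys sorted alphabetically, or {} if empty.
  after event 1 (t=7: DEC count by 3): {count=-3}
  after event 2 (t=9: DEC max by 1): {count=-3, max=-1}
  after event 3 (t=13: INC total by 14): {count=-3, max=-1, total=14}
  after event 4 (t=23: DEC count by 13): {count=-16, max=-1, total=14}
  after event 5 (t=30: SET total = 44): {count=-16, max=-1, total=44}
  after event 6 (t=38: DEC total by 14): {count=-16, max=-1, total=30}
  after event 7 (t=46: SET total = -17): {count=-16, max=-1, total=-17}
  after event 8 (t=49: DEC count by 2): {count=-18, max=-1, total=-17}

Answer: {count=-18, max=-1, total=-17}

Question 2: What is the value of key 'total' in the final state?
Track key 'total' through all 8 events:
  event 1 (t=7: DEC count by 3): total unchanged
  event 2 (t=9: DEC max by 1): total unchanged
  event 3 (t=13: INC total by 14): total (absent) -> 14
  event 4 (t=23: DEC count by 13): total unchanged
  event 5 (t=30: SET total = 44): total 14 -> 44
  event 6 (t=38: DEC total by 14): total 44 -> 30
  event 7 (t=46: SET total = -17): total 30 -> -17
  event 8 (t=49: DEC count by 2): total unchanged
Final: total = -17

Answer: -17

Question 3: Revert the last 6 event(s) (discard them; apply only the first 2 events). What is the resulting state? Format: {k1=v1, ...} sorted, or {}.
Keep first 2 events (discard last 6):
  after event 1 (t=7: DEC count by 3): {count=-3}
  after event 2 (t=9: DEC max by 1): {count=-3, max=-1}

Answer: {count=-3, max=-1}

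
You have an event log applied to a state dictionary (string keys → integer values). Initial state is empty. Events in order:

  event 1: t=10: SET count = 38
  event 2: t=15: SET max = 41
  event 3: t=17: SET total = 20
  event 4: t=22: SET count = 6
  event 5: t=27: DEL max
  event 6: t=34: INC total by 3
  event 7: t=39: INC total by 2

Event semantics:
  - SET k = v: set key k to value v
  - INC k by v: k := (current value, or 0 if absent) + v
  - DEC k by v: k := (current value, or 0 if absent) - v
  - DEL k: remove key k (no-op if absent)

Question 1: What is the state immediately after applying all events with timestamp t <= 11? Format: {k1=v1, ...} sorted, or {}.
Answer: {count=38}

Derivation:
Apply events with t <= 11 (1 events):
  after event 1 (t=10: SET count = 38): {count=38}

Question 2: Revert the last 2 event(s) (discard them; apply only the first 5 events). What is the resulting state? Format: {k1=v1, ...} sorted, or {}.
Answer: {count=6, total=20}

Derivation:
Keep first 5 events (discard last 2):
  after event 1 (t=10: SET count = 38): {count=38}
  after event 2 (t=15: SET max = 41): {count=38, max=41}
  after event 3 (t=17: SET total = 20): {count=38, max=41, total=20}
  after event 4 (t=22: SET count = 6): {count=6, max=41, total=20}
  after event 5 (t=27: DEL max): {count=6, total=20}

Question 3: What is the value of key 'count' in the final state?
Answer: 6

Derivation:
Track key 'count' through all 7 events:
  event 1 (t=10: SET count = 38): count (absent) -> 38
  event 2 (t=15: SET max = 41): count unchanged
  event 3 (t=17: SET total = 20): count unchanged
  event 4 (t=22: SET count = 6): count 38 -> 6
  event 5 (t=27: DEL max): count unchanged
  event 6 (t=34: INC total by 3): count unchanged
  event 7 (t=39: INC total by 2): count unchanged
Final: count = 6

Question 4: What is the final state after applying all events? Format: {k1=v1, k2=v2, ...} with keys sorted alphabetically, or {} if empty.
Answer: {count=6, total=25}

Derivation:
  after event 1 (t=10: SET count = 38): {count=38}
  after event 2 (t=15: SET max = 41): {count=38, max=41}
  after event 3 (t=17: SET total = 20): {count=38, max=41, total=20}
  after event 4 (t=22: SET count = 6): {count=6, max=41, total=20}
  after event 5 (t=27: DEL max): {count=6, total=20}
  after event 6 (t=34: INC total by 3): {count=6, total=23}
  after event 7 (t=39: INC total by 2): {count=6, total=25}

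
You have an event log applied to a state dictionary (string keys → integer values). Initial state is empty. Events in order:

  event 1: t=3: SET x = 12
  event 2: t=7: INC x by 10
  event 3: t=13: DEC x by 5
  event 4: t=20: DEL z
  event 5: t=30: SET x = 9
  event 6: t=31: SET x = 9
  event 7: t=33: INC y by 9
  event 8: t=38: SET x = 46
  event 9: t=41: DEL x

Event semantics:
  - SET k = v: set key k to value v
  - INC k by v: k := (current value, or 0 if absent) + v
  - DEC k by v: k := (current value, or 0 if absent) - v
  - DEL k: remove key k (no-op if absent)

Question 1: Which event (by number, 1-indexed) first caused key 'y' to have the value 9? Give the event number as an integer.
Looking for first event where y becomes 9:
  event 7: y (absent) -> 9  <-- first match

Answer: 7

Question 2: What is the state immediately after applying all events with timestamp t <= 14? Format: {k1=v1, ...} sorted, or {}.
Apply events with t <= 14 (3 events):
  after event 1 (t=3: SET x = 12): {x=12}
  after event 2 (t=7: INC x by 10): {x=22}
  after event 3 (t=13: DEC x by 5): {x=17}

Answer: {x=17}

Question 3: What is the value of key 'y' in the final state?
Track key 'y' through all 9 events:
  event 1 (t=3: SET x = 12): y unchanged
  event 2 (t=7: INC x by 10): y unchanged
  event 3 (t=13: DEC x by 5): y unchanged
  event 4 (t=20: DEL z): y unchanged
  event 5 (t=30: SET x = 9): y unchanged
  event 6 (t=31: SET x = 9): y unchanged
  event 7 (t=33: INC y by 9): y (absent) -> 9
  event 8 (t=38: SET x = 46): y unchanged
  event 9 (t=41: DEL x): y unchanged
Final: y = 9

Answer: 9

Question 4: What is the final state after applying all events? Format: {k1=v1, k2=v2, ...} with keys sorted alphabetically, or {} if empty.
  after event 1 (t=3: SET x = 12): {x=12}
  after event 2 (t=7: INC x by 10): {x=22}
  after event 3 (t=13: DEC x by 5): {x=17}
  after event 4 (t=20: DEL z): {x=17}
  after event 5 (t=30: SET x = 9): {x=9}
  after event 6 (t=31: SET x = 9): {x=9}
  after event 7 (t=33: INC y by 9): {x=9, y=9}
  after event 8 (t=38: SET x = 46): {x=46, y=9}
  after event 9 (t=41: DEL x): {y=9}

Answer: {y=9}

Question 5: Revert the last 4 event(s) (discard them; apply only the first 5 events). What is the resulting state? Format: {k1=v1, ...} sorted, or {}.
Answer: {x=9}

Derivation:
Keep first 5 events (discard last 4):
  after event 1 (t=3: SET x = 12): {x=12}
  after event 2 (t=7: INC x by 10): {x=22}
  after event 3 (t=13: DEC x by 5): {x=17}
  after event 4 (t=20: DEL z): {x=17}
  after event 5 (t=30: SET x = 9): {x=9}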